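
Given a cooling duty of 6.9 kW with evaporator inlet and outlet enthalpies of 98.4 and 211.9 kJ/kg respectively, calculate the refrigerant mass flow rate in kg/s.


dh = 211.9 - 98.4 = 113.5 kJ/kg
m_dot = Q / dh = 6.9 / 113.5 = 0.0608 kg/s

0.0608


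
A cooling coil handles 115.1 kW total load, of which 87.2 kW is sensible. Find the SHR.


SHR = Q_sensible / Q_total
SHR = 87.2 / 115.1
SHR = 0.758

0.758


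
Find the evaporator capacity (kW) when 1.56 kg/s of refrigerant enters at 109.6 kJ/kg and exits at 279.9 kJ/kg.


dh = 279.9 - 109.6 = 170.3 kJ/kg
Q_evap = m_dot * dh = 1.56 * 170.3
Q_evap = 265.67 kW

265.67


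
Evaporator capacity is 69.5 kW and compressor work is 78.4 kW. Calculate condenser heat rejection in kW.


Q_cond = Q_evap + W
Q_cond = 69.5 + 78.4
Q_cond = 147.9 kW

147.9


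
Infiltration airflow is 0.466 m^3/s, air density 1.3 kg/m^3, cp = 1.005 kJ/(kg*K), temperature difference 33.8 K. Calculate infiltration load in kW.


Q = V_dot * rho * cp * dT
Q = 0.466 * 1.3 * 1.005 * 33.8
Q = 20.578 kW

20.578


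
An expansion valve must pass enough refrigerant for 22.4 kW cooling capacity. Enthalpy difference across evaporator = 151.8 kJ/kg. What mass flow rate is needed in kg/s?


m_dot = Q / dh
m_dot = 22.4 / 151.8
m_dot = 0.1476 kg/s

0.1476


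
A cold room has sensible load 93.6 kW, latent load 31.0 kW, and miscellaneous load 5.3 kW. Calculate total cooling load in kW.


Q_total = Q_s + Q_l + Q_misc
Q_total = 93.6 + 31.0 + 5.3
Q_total = 129.9 kW

129.9


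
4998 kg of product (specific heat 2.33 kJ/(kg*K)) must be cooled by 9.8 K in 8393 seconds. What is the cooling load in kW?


Q = m * cp * dT / t
Q = 4998 * 2.33 * 9.8 / 8393
Q = 13.598 kW

13.598


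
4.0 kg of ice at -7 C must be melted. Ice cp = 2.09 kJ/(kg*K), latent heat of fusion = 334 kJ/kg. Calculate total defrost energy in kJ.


Sensible heat = cp * dT = 2.09 * 7 = 14.63 kJ/kg
Total per kg = 14.63 + 334 = 348.63 kJ/kg
Q = m * total = 4.0 * 348.63
Q = 1394.5 kJ

1394.5


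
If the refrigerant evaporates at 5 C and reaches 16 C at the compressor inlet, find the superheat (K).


Superheat = T_suction - T_evap
Superheat = 16 - (5)
Superheat = 11 K

11


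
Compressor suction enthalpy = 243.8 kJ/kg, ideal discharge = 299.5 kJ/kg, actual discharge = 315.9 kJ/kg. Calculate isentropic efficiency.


dh_ideal = 299.5 - 243.8 = 55.7 kJ/kg
dh_actual = 315.9 - 243.8 = 72.1 kJ/kg
eta_s = dh_ideal / dh_actual = 55.7 / 72.1
eta_s = 0.7725

0.7725


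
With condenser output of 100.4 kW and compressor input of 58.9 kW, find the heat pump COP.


COP_hp = Q_cond / W
COP_hp = 100.4 / 58.9
COP_hp = 1.705

1.705


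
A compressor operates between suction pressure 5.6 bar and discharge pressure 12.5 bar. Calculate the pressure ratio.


PR = P_high / P_low
PR = 12.5 / 5.6
PR = 2.232

2.232


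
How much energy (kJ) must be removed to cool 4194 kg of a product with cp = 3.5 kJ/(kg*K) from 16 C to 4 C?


dT = 16 - (4) = 12 K
Q = m * cp * dT = 4194 * 3.5 * 12
Q = 176148 kJ

176148


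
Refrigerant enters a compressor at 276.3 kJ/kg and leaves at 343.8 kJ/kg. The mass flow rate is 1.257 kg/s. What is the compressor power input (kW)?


dh = 343.8 - 276.3 = 67.5 kJ/kg
W = m_dot * dh = 1.257 * 67.5 = 84.85 kW

84.85


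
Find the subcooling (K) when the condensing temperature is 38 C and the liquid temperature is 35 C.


Subcooling = T_cond - T_liquid
Subcooling = 38 - 35
Subcooling = 3 K

3


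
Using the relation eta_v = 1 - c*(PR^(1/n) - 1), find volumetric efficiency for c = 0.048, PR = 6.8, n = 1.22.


PR^(1/n) = 6.8^(1/1.22) = 4.81265084
eta_v = 1 - 0.048 * (4.81265084 - 1)
eta_v = 0.817

0.817


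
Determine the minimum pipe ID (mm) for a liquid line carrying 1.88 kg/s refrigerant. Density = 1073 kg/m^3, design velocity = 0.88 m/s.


A = m_dot / (rho * v) = 1.88 / (1073 * 0.88) = 0.001991019232 m^2
d = sqrt(4*A/pi) * 1000
d = 50.3 mm

50.3


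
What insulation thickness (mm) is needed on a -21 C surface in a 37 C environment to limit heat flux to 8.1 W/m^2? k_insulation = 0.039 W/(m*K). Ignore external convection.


dT = 37 - (-21) = 58 K
thickness = k * dT / q_max * 1000
thickness = 0.039 * 58 / 8.1 * 1000
thickness = 279.3 mm

279.3


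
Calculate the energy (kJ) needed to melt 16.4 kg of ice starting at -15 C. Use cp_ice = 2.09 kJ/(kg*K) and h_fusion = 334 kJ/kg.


Sensible heat = cp * dT = 2.09 * 15 = 31.35 kJ/kg
Total per kg = 31.35 + 334 = 365.35 kJ/kg
Q = m * total = 16.4 * 365.35
Q = 5991.7 kJ

5991.7


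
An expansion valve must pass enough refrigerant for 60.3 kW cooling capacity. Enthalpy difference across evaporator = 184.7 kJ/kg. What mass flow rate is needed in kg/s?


m_dot = Q / dh
m_dot = 60.3 / 184.7
m_dot = 0.3265 kg/s

0.3265


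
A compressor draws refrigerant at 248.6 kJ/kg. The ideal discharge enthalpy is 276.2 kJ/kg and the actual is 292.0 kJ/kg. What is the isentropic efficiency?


dh_ideal = 276.2 - 248.6 = 27.6 kJ/kg
dh_actual = 292.0 - 248.6 = 43.4 kJ/kg
eta_s = dh_ideal / dh_actual = 27.6 / 43.4
eta_s = 0.6359

0.6359


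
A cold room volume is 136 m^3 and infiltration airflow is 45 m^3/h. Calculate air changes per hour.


ACH = flow / volume
ACH = 45 / 136
ACH = 0.331

0.331


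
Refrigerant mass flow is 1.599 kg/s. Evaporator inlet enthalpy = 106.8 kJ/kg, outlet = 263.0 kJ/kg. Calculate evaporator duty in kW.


dh = 263.0 - 106.8 = 156.2 kJ/kg
Q_evap = m_dot * dh = 1.599 * 156.2
Q_evap = 249.76 kW

249.76


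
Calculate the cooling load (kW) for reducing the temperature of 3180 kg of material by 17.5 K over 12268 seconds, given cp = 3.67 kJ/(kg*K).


Q = m * cp * dT / t
Q = 3180 * 3.67 * 17.5 / 12268
Q = 16.648 kW

16.648


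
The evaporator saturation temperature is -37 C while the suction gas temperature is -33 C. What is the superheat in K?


Superheat = T_suction - T_evap
Superheat = -33 - (-37)
Superheat = 4 K

4


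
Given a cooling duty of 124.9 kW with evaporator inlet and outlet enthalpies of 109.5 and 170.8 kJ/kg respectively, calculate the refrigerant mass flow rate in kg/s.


dh = 170.8 - 109.5 = 61.3 kJ/kg
m_dot = Q / dh = 124.9 / 61.3 = 2.0375 kg/s

2.0375


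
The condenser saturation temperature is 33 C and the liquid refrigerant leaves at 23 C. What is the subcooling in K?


Subcooling = T_cond - T_liquid
Subcooling = 33 - 23
Subcooling = 10 K

10


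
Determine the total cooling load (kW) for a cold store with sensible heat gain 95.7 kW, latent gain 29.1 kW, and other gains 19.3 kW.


Q_total = Q_s + Q_l + Q_misc
Q_total = 95.7 + 29.1 + 19.3
Q_total = 144.1 kW

144.1


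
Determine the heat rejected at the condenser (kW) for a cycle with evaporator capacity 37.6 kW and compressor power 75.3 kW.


Q_cond = Q_evap + W
Q_cond = 37.6 + 75.3
Q_cond = 112.9 kW

112.9


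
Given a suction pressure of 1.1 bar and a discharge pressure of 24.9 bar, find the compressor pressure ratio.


PR = P_high / P_low
PR = 24.9 / 1.1
PR = 22.636

22.636


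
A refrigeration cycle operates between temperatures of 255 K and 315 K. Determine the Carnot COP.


dT = 315 - 255 = 60 K
COP_carnot = T_cold / dT = 255 / 60
COP_carnot = 4.25

4.25


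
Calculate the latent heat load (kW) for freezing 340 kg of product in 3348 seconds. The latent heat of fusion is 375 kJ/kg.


Q_lat = m * h_fg / t
Q_lat = 340 * 375 / 3348
Q_lat = 38.08 kW

38.08


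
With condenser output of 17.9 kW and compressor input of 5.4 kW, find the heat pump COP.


COP_hp = Q_cond / W
COP_hp = 17.9 / 5.4
COP_hp = 3.315

3.315


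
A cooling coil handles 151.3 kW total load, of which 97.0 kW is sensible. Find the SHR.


SHR = Q_sensible / Q_total
SHR = 97.0 / 151.3
SHR = 0.641

0.641


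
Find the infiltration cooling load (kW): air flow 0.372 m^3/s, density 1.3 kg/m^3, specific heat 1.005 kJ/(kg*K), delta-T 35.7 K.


Q = V_dot * rho * cp * dT
Q = 0.372 * 1.3 * 1.005 * 35.7
Q = 17.351 kW

17.351


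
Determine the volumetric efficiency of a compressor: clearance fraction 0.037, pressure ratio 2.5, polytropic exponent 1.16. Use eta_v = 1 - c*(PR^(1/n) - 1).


PR^(1/n) = 2.5^(1/1.16) = 2.20318888
eta_v = 1 - 0.037 * (2.20318888 - 1)
eta_v = 0.9555

0.9555


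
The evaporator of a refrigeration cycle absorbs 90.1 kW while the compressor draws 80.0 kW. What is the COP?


COP = Q_evap / W
COP = 90.1 / 80.0
COP = 1.126

1.126


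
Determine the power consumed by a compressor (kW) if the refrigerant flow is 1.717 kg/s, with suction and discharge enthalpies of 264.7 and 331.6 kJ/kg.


dh = 331.6 - 264.7 = 66.9 kJ/kg
W = m_dot * dh = 1.717 * 66.9 = 114.87 kW

114.87


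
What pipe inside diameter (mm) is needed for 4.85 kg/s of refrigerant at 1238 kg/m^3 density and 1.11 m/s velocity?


A = m_dot / (rho * v) = 4.85 / (1238 * 1.11) = 0.00352937752 m^2
d = sqrt(4*A/pi) * 1000
d = 67.0 mm

67.0


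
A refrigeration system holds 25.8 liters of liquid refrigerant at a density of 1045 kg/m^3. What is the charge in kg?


Charge = V * rho / 1000
Charge = 25.8 * 1045 / 1000
Charge = 26.96 kg

26.96


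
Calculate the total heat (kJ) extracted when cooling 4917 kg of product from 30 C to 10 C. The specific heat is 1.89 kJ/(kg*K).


dT = 30 - (10) = 20 K
Q = m * cp * dT = 4917 * 1.89 * 20
Q = 185863 kJ

185863


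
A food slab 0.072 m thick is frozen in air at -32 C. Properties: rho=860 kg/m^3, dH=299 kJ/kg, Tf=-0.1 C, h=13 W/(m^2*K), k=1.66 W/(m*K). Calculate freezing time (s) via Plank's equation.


dT = -0.1 - (-32) = 31.9 K
term1 = a/(2h) = 0.072/(2*13) = 0.002769230769
term2 = a^2/(8k) = 0.072^2/(8*1.66) = 0.0003903614458
t = rho*dH*1000/dT * (term1 + term2)
t = 860*299*1000/31.9 * (0.002769230769 + 0.0003903614458)
t = 25469 s

25469


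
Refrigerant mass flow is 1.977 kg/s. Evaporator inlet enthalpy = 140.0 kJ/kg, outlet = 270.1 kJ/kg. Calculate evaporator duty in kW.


dh = 270.1 - 140.0 = 130.1 kJ/kg
Q_evap = m_dot * dh = 1.977 * 130.1
Q_evap = 257.21 kW

257.21


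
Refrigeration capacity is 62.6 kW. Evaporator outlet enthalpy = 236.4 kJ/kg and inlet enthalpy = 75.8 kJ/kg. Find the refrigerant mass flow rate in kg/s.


dh = 236.4 - 75.8 = 160.6 kJ/kg
m_dot = Q / dh = 62.6 / 160.6 = 0.3898 kg/s

0.3898


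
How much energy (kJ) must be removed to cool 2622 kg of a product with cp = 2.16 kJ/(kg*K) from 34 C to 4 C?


dT = 34 - (4) = 30 K
Q = m * cp * dT = 2622 * 2.16 * 30
Q = 169906 kJ

169906


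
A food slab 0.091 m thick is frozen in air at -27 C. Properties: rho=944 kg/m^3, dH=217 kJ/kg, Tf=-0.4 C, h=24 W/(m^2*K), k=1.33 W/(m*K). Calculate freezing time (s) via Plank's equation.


dT = -0.4 - (-27) = 26.6 K
term1 = a/(2h) = 0.091/(2*24) = 0.001895833333
term2 = a^2/(8k) = 0.091^2/(8*1.33) = 0.0007782894737
t = rho*dH*1000/dT * (term1 + term2)
t = 944*217*1000/26.6 * (0.001895833333 + 0.0007782894737)
t = 20594 s

20594


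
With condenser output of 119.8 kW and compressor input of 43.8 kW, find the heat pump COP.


COP_hp = Q_cond / W
COP_hp = 119.8 / 43.8
COP_hp = 2.735

2.735


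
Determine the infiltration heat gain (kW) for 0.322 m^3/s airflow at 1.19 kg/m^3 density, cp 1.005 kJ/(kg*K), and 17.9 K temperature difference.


Q = V_dot * rho * cp * dT
Q = 0.322 * 1.19 * 1.005 * 17.9
Q = 6.893 kW

6.893


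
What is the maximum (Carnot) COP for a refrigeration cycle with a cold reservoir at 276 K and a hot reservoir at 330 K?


dT = 330 - 276 = 54 K
COP_carnot = T_cold / dT = 276 / 54
COP_carnot = 5.111

5.111


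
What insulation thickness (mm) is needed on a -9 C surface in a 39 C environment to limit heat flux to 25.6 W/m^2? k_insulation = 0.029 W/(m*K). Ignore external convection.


dT = 39 - (-9) = 48 K
thickness = k * dT / q_max * 1000
thickness = 0.029 * 48 / 25.6 * 1000
thickness = 54.4 mm

54.4


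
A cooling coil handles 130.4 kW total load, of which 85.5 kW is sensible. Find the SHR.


SHR = Q_sensible / Q_total
SHR = 85.5 / 130.4
SHR = 0.656

0.656


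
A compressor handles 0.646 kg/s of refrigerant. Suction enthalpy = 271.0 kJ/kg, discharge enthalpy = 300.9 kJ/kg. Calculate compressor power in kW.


dh = 300.9 - 271.0 = 29.9 kJ/kg
W = m_dot * dh = 0.646 * 29.9 = 19.32 kW

19.32


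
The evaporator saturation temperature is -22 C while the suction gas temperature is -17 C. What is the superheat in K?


Superheat = T_suction - T_evap
Superheat = -17 - (-22)
Superheat = 5 K

5


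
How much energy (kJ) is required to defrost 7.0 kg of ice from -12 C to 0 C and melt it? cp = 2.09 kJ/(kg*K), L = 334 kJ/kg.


Sensible heat = cp * dT = 2.09 * 12 = 25.08 kJ/kg
Total per kg = 25.08 + 334 = 359.08 kJ/kg
Q = m * total = 7.0 * 359.08
Q = 2513.6 kJ

2513.6


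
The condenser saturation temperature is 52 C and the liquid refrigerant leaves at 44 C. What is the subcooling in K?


Subcooling = T_cond - T_liquid
Subcooling = 52 - 44
Subcooling = 8 K

8


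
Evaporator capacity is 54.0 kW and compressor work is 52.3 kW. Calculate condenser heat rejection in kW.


Q_cond = Q_evap + W
Q_cond = 54.0 + 52.3
Q_cond = 106.3 kW

106.3


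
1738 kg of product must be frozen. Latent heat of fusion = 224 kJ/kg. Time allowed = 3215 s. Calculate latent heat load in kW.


Q_lat = m * h_fg / t
Q_lat = 1738 * 224 / 3215
Q_lat = 121.09 kW

121.09


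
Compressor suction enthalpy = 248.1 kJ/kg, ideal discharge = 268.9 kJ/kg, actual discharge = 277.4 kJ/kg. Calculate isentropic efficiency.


dh_ideal = 268.9 - 248.1 = 20.8 kJ/kg
dh_actual = 277.4 - 248.1 = 29.3 kJ/kg
eta_s = dh_ideal / dh_actual = 20.8 / 29.3
eta_s = 0.7099

0.7099


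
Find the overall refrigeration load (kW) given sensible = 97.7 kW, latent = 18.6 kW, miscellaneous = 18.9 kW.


Q_total = Q_s + Q_l + Q_misc
Q_total = 97.7 + 18.6 + 18.9
Q_total = 135.2 kW

135.2


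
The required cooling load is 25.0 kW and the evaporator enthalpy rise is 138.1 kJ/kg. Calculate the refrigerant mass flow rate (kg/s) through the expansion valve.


m_dot = Q / dh
m_dot = 25.0 / 138.1
m_dot = 0.181 kg/s

0.181


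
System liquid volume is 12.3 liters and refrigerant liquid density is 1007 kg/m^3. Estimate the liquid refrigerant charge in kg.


Charge = V * rho / 1000
Charge = 12.3 * 1007 / 1000
Charge = 12.39 kg

12.39


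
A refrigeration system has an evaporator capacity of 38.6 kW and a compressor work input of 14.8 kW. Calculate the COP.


COP = Q_evap / W
COP = 38.6 / 14.8
COP = 2.608

2.608


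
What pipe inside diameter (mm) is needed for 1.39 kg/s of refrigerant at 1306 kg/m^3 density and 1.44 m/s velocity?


A = m_dot / (rho * v) = 1.39 / (1306 * 1.44) = 0.0007391100902 m^2
d = sqrt(4*A/pi) * 1000
d = 30.7 mm

30.7


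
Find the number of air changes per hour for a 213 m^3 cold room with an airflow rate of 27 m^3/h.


ACH = flow / volume
ACH = 27 / 213
ACH = 0.127

0.127


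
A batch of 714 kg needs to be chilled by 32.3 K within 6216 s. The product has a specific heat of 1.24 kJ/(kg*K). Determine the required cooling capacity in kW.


Q = m * cp * dT / t
Q = 714 * 1.24 * 32.3 / 6216
Q = 4.601 kW

4.601


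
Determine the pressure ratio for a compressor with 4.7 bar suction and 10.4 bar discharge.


PR = P_high / P_low
PR = 10.4 / 4.7
PR = 2.213

2.213


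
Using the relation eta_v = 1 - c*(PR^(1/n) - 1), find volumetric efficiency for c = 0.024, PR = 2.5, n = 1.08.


PR^(1/n) = 2.5^(1/1.08) = 2.33594693
eta_v = 1 - 0.024 * (2.33594693 - 1)
eta_v = 0.9679

0.9679


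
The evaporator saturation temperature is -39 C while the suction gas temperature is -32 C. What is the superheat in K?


Superheat = T_suction - T_evap
Superheat = -32 - (-39)
Superheat = 7 K

7


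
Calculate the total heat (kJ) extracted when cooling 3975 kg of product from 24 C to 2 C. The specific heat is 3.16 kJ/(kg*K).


dT = 24 - (2) = 22 K
Q = m * cp * dT = 3975 * 3.16 * 22
Q = 276342 kJ

276342


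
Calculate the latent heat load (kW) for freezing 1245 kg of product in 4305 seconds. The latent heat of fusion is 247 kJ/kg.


Q_lat = m * h_fg / t
Q_lat = 1245 * 247 / 4305
Q_lat = 71.43 kW

71.43


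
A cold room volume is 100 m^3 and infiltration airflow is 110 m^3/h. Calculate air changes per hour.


ACH = flow / volume
ACH = 110 / 100
ACH = 1.1

1.1


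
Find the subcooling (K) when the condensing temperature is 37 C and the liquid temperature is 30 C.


Subcooling = T_cond - T_liquid
Subcooling = 37 - 30
Subcooling = 7 K

7


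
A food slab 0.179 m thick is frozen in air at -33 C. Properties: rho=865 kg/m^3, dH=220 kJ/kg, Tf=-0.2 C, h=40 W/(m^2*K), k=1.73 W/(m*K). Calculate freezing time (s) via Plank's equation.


dT = -0.2 - (-33) = 32.8 K
term1 = a/(2h) = 0.179/(2*40) = 0.0022375
term2 = a^2/(8k) = 0.179^2/(8*1.73) = 0.002315101156
t = rho*dH*1000/dT * (term1 + term2)
t = 865*220*1000/32.8 * (0.0022375 + 0.002315101156)
t = 26413 s

26413


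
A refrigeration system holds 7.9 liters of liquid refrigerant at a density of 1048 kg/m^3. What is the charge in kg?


Charge = V * rho / 1000
Charge = 7.9 * 1048 / 1000
Charge = 8.28 kg

8.28


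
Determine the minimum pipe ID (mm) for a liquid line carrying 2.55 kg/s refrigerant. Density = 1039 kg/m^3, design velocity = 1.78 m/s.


A = m_dot / (rho * v) = 2.55 / (1039 * 1.78) = 0.001378810654 m^2
d = sqrt(4*A/pi) * 1000
d = 41.9 mm

41.9


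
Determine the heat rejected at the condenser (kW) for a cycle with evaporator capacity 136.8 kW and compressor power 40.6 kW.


Q_cond = Q_evap + W
Q_cond = 136.8 + 40.6
Q_cond = 177.4 kW

177.4


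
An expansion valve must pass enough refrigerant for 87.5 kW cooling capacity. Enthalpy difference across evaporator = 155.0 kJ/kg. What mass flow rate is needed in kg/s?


m_dot = Q / dh
m_dot = 87.5 / 155.0
m_dot = 0.5645 kg/s

0.5645


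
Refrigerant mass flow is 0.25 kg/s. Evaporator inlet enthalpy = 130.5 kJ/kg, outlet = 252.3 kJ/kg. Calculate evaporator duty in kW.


dh = 252.3 - 130.5 = 121.8 kJ/kg
Q_evap = m_dot * dh = 0.25 * 121.8
Q_evap = 30.45 kW

30.45


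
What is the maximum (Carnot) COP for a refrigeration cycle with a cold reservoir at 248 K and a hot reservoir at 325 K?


dT = 325 - 248 = 77 K
COP_carnot = T_cold / dT = 248 / 77
COP_carnot = 3.221

3.221


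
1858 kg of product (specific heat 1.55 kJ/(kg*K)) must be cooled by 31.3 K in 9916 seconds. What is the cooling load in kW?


Q = m * cp * dT / t
Q = 1858 * 1.55 * 31.3 / 9916
Q = 9.09 kW

9.09


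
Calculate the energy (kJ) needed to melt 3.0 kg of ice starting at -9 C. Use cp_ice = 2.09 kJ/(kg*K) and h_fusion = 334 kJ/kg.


Sensible heat = cp * dT = 2.09 * 9 = 18.81 kJ/kg
Total per kg = 18.81 + 334 = 352.81 kJ/kg
Q = m * total = 3.0 * 352.81
Q = 1058.4 kJ

1058.4


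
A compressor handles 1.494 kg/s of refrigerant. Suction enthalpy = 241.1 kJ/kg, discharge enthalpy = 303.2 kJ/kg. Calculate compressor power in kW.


dh = 303.2 - 241.1 = 62.1 kJ/kg
W = m_dot * dh = 1.494 * 62.1 = 92.78 kW

92.78


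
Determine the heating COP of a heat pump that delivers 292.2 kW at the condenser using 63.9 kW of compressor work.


COP_hp = Q_cond / W
COP_hp = 292.2 / 63.9
COP_hp = 4.573

4.573


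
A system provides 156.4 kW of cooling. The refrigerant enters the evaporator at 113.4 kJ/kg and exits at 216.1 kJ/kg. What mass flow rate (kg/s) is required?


dh = 216.1 - 113.4 = 102.7 kJ/kg
m_dot = Q / dh = 156.4 / 102.7 = 1.5229 kg/s

1.5229


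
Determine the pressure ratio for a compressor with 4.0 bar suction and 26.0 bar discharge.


PR = P_high / P_low
PR = 26.0 / 4.0
PR = 6.5

6.5


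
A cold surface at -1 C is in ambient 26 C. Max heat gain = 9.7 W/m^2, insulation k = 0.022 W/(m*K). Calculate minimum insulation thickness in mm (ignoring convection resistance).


dT = 26 - (-1) = 27 K
thickness = k * dT / q_max * 1000
thickness = 0.022 * 27 / 9.7 * 1000
thickness = 61.2 mm

61.2


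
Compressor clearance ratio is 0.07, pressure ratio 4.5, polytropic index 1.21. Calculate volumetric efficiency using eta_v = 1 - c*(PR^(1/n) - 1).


PR^(1/n) = 4.5^(1/1.21) = 3.46613164
eta_v = 1 - 0.07 * (3.46613164 - 1)
eta_v = 0.8274

0.8274


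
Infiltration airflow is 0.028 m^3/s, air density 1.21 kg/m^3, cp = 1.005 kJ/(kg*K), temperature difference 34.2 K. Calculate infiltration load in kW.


Q = V_dot * rho * cp * dT
Q = 0.028 * 1.21 * 1.005 * 34.2
Q = 1.164 kW

1.164


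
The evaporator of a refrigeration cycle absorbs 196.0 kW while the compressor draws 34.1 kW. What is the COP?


COP = Q_evap / W
COP = 196.0 / 34.1
COP = 5.748

5.748


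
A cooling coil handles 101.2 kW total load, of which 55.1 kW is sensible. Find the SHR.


SHR = Q_sensible / Q_total
SHR = 55.1 / 101.2
SHR = 0.544

0.544


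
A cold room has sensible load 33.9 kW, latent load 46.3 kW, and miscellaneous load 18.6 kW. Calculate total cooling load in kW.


Q_total = Q_s + Q_l + Q_misc
Q_total = 33.9 + 46.3 + 18.6
Q_total = 98.8 kW

98.8


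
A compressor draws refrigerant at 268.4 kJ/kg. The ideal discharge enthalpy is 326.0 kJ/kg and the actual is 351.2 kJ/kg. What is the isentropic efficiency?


dh_ideal = 326.0 - 268.4 = 57.6 kJ/kg
dh_actual = 351.2 - 268.4 = 82.8 kJ/kg
eta_s = dh_ideal / dh_actual = 57.6 / 82.8
eta_s = 0.6957

0.6957


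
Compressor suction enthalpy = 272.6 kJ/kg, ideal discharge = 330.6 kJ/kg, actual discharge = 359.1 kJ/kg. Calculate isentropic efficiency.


dh_ideal = 330.6 - 272.6 = 58.0 kJ/kg
dh_actual = 359.1 - 272.6 = 86.5 kJ/kg
eta_s = dh_ideal / dh_actual = 58.0 / 86.5
eta_s = 0.6705

0.6705


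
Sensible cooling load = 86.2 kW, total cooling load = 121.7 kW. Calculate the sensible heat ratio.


SHR = Q_sensible / Q_total
SHR = 86.2 / 121.7
SHR = 0.708

0.708


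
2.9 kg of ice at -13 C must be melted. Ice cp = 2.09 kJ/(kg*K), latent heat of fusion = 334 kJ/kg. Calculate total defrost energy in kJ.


Sensible heat = cp * dT = 2.09 * 13 = 27.17 kJ/kg
Total per kg = 27.17 + 334 = 361.17 kJ/kg
Q = m * total = 2.9 * 361.17
Q = 1047.4 kJ

1047.4


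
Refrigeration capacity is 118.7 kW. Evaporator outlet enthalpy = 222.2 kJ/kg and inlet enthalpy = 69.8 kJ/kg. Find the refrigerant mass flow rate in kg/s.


dh = 222.2 - 69.8 = 152.4 kJ/kg
m_dot = Q / dh = 118.7 / 152.4 = 0.7789 kg/s

0.7789


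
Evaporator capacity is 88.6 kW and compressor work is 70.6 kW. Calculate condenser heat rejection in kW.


Q_cond = Q_evap + W
Q_cond = 88.6 + 70.6
Q_cond = 159.2 kW

159.2


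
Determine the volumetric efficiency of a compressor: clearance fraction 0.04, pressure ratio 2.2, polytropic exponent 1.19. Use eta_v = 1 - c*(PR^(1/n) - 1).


PR^(1/n) = 2.2^(1/1.19) = 1.93976961
eta_v = 1 - 0.04 * (1.93976961 - 1)
eta_v = 0.9624

0.9624


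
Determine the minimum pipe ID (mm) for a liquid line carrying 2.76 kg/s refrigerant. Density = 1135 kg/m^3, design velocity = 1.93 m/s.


A = m_dot / (rho * v) = 2.76 / (1135 * 1.93) = 0.001259957545 m^2
d = sqrt(4*A/pi) * 1000
d = 40.1 mm

40.1


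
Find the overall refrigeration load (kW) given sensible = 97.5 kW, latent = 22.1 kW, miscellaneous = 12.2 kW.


Q_total = Q_s + Q_l + Q_misc
Q_total = 97.5 + 22.1 + 12.2
Q_total = 131.8 kW

131.8


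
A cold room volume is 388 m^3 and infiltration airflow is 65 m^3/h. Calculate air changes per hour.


ACH = flow / volume
ACH = 65 / 388
ACH = 0.168

0.168


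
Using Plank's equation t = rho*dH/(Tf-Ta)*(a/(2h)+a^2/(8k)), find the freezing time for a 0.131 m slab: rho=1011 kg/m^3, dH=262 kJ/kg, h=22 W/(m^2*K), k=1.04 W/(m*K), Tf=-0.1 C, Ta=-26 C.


dT = -0.1 - (-26) = 25.9 K
term1 = a/(2h) = 0.131/(2*22) = 0.002977272727
term2 = a^2/(8k) = 0.131^2/(8*1.04) = 0.002062620192
t = rho*dH*1000/dT * (term1 + term2)
t = 1011*262*1000/25.9 * (0.002977272727 + 0.002062620192)
t = 51544 s

51544


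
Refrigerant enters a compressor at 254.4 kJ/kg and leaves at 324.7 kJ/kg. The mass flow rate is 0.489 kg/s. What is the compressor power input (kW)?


dh = 324.7 - 254.4 = 70.3 kJ/kg
W = m_dot * dh = 0.489 * 70.3 = 34.38 kW

34.38


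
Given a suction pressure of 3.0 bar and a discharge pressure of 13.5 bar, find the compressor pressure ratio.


PR = P_high / P_low
PR = 13.5 / 3.0
PR = 4.5

4.5


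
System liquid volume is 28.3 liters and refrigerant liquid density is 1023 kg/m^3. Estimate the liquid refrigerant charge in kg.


Charge = V * rho / 1000
Charge = 28.3 * 1023 / 1000
Charge = 28.95 kg

28.95


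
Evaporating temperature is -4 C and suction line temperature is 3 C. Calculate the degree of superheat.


Superheat = T_suction - T_evap
Superheat = 3 - (-4)
Superheat = 7 K

7


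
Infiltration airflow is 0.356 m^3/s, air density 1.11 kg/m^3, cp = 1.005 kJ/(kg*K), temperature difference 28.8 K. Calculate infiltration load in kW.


Q = V_dot * rho * cp * dT
Q = 0.356 * 1.11 * 1.005 * 28.8
Q = 11.438 kW

11.438


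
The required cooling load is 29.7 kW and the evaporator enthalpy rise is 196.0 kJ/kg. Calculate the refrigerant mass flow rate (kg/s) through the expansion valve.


m_dot = Q / dh
m_dot = 29.7 / 196.0
m_dot = 0.1515 kg/s

0.1515


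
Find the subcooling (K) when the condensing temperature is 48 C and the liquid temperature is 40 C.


Subcooling = T_cond - T_liquid
Subcooling = 48 - 40
Subcooling = 8 K

8


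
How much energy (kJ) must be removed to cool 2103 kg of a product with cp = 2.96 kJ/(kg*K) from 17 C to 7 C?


dT = 17 - (7) = 10 K
Q = m * cp * dT = 2103 * 2.96 * 10
Q = 62249 kJ

62249


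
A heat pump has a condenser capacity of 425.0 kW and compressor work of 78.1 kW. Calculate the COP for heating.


COP_hp = Q_cond / W
COP_hp = 425.0 / 78.1
COP_hp = 5.442

5.442


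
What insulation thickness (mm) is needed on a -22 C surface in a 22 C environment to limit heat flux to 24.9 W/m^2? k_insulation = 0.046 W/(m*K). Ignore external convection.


dT = 22 - (-22) = 44 K
thickness = k * dT / q_max * 1000
thickness = 0.046 * 44 / 24.9 * 1000
thickness = 81.3 mm

81.3


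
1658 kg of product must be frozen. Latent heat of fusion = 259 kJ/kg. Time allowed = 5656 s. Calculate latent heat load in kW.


Q_lat = m * h_fg / t
Q_lat = 1658 * 259 / 5656
Q_lat = 75.92 kW

75.92


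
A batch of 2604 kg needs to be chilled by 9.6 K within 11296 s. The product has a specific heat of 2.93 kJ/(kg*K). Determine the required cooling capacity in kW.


Q = m * cp * dT / t
Q = 2604 * 2.93 * 9.6 / 11296
Q = 6.484 kW

6.484


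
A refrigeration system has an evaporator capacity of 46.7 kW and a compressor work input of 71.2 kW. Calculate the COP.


COP = Q_evap / W
COP = 46.7 / 71.2
COP = 0.656

0.656


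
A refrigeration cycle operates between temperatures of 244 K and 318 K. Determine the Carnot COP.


dT = 318 - 244 = 74 K
COP_carnot = T_cold / dT = 244 / 74
COP_carnot = 3.297

3.297


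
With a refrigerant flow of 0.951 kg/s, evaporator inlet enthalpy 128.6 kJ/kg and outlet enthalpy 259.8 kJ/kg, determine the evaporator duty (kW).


dh = 259.8 - 128.6 = 131.2 kJ/kg
Q_evap = m_dot * dh = 0.951 * 131.2
Q_evap = 124.77 kW

124.77


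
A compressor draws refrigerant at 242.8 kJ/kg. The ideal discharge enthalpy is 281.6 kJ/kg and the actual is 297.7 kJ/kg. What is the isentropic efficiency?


dh_ideal = 281.6 - 242.8 = 38.8 kJ/kg
dh_actual = 297.7 - 242.8 = 54.9 kJ/kg
eta_s = dh_ideal / dh_actual = 38.8 / 54.9
eta_s = 0.7067

0.7067


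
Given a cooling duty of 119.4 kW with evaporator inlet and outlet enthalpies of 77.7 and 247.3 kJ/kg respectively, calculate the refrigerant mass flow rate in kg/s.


dh = 247.3 - 77.7 = 169.6 kJ/kg
m_dot = Q / dh = 119.4 / 169.6 = 0.704 kg/s

0.704


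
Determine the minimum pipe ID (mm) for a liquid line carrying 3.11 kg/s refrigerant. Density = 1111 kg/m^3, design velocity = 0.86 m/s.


A = m_dot / (rho * v) = 3.11 / (1111 * 0.86) = 0.00325497666 m^2
d = sqrt(4*A/pi) * 1000
d = 64.4 mm

64.4


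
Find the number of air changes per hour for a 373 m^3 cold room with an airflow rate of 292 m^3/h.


ACH = flow / volume
ACH = 292 / 373
ACH = 0.783

0.783


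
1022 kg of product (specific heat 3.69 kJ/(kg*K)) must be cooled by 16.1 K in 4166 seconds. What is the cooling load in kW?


Q = m * cp * dT / t
Q = 1022 * 3.69 * 16.1 / 4166
Q = 14.574 kW

14.574


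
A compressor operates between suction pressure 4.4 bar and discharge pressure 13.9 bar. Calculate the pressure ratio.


PR = P_high / P_low
PR = 13.9 / 4.4
PR = 3.159

3.159


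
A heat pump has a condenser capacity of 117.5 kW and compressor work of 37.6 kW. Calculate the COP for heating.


COP_hp = Q_cond / W
COP_hp = 117.5 / 37.6
COP_hp = 3.125

3.125


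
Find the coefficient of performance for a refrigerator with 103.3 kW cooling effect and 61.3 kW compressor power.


COP = Q_evap / W
COP = 103.3 / 61.3
COP = 1.685

1.685


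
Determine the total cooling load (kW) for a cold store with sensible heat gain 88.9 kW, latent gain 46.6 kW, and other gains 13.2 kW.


Q_total = Q_s + Q_l + Q_misc
Q_total = 88.9 + 46.6 + 13.2
Q_total = 148.7 kW

148.7


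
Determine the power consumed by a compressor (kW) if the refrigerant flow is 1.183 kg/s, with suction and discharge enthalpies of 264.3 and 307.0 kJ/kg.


dh = 307.0 - 264.3 = 42.7 kJ/kg
W = m_dot * dh = 1.183 * 42.7 = 50.51 kW

50.51


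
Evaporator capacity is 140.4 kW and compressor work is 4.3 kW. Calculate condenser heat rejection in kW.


Q_cond = Q_evap + W
Q_cond = 140.4 + 4.3
Q_cond = 144.7 kW

144.7


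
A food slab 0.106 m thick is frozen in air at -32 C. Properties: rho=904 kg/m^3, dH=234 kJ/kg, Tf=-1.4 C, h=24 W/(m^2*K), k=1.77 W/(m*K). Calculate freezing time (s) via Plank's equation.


dT = -1.4 - (-32) = 30.6 K
term1 = a/(2h) = 0.106/(2*24) = 0.002208333333
term2 = a^2/(8k) = 0.106^2/(8*1.77) = 0.0007935028249
t = rho*dH*1000/dT * (term1 + term2)
t = 904*234*1000/30.6 * (0.002208333333 + 0.0007935028249)
t = 20752 s

20752


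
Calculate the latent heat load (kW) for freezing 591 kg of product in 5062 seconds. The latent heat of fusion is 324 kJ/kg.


Q_lat = m * h_fg / t
Q_lat = 591 * 324 / 5062
Q_lat = 37.83 kW

37.83


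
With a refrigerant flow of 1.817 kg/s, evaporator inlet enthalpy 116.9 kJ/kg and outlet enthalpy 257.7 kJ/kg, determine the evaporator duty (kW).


dh = 257.7 - 116.9 = 140.8 kJ/kg
Q_evap = m_dot * dh = 1.817 * 140.8
Q_evap = 255.83 kW

255.83


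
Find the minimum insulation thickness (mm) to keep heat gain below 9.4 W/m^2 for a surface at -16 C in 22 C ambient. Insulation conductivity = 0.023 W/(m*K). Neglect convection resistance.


dT = 22 - (-16) = 38 K
thickness = k * dT / q_max * 1000
thickness = 0.023 * 38 / 9.4 * 1000
thickness = 93.0 mm

93.0


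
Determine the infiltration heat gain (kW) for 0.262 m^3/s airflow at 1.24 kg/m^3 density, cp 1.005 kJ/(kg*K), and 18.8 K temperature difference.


Q = V_dot * rho * cp * dT
Q = 0.262 * 1.24 * 1.005 * 18.8
Q = 6.138 kW

6.138


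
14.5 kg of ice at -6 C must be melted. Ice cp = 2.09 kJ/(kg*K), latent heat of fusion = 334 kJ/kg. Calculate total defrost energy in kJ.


Sensible heat = cp * dT = 2.09 * 6 = 12.54 kJ/kg
Total per kg = 12.54 + 334 = 346.54 kJ/kg
Q = m * total = 14.5 * 346.54
Q = 5024.8 kJ

5024.8


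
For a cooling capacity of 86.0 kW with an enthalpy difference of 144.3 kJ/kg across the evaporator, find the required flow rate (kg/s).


m_dot = Q / dh
m_dot = 86.0 / 144.3
m_dot = 0.596 kg/s

0.596


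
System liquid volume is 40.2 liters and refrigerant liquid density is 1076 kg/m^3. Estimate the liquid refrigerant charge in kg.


Charge = V * rho / 1000
Charge = 40.2 * 1076 / 1000
Charge = 43.26 kg

43.26


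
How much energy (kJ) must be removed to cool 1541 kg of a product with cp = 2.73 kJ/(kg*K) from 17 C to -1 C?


dT = 17 - (-1) = 18 K
Q = m * cp * dT = 1541 * 2.73 * 18
Q = 75725 kJ

75725


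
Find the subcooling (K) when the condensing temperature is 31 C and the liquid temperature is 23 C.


Subcooling = T_cond - T_liquid
Subcooling = 31 - 23
Subcooling = 8 K

8


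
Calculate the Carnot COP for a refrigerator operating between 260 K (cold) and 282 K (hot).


dT = 282 - 260 = 22 K
COP_carnot = T_cold / dT = 260 / 22
COP_carnot = 11.818

11.818


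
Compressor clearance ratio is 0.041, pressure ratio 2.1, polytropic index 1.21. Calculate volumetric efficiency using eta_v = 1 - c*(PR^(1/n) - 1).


PR^(1/n) = 2.1^(1/1.21) = 1.84627733
eta_v = 1 - 0.041 * (1.84627733 - 1)
eta_v = 0.9653

0.9653


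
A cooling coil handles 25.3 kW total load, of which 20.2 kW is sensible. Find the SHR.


SHR = Q_sensible / Q_total
SHR = 20.2 / 25.3
SHR = 0.798

0.798


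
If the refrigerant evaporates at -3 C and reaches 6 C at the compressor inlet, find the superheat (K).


Superheat = T_suction - T_evap
Superheat = 6 - (-3)
Superheat = 9 K

9


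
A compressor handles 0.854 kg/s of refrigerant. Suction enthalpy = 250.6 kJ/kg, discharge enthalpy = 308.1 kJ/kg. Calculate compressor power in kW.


dh = 308.1 - 250.6 = 57.5 kJ/kg
W = m_dot * dh = 0.854 * 57.5 = 49.11 kW

49.11


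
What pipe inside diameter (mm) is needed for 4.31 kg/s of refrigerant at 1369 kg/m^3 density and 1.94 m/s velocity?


A = m_dot / (rho * v) = 4.31 / (1369 * 1.94) = 0.001622826504 m^2
d = sqrt(4*A/pi) * 1000
d = 45.5 mm

45.5


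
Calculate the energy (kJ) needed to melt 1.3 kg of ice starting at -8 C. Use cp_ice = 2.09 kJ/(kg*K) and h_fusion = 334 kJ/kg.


Sensible heat = cp * dT = 2.09 * 8 = 16.72 kJ/kg
Total per kg = 16.72 + 334 = 350.72 kJ/kg
Q = m * total = 1.3 * 350.72
Q = 455.9 kJ

455.9


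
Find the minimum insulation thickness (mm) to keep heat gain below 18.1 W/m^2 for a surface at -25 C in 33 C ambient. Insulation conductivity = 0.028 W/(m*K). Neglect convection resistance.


dT = 33 - (-25) = 58 K
thickness = k * dT / q_max * 1000
thickness = 0.028 * 58 / 18.1 * 1000
thickness = 89.7 mm

89.7


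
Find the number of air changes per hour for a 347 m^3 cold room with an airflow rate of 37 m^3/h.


ACH = flow / volume
ACH = 37 / 347
ACH = 0.107

0.107


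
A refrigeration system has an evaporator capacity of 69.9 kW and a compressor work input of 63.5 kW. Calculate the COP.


COP = Q_evap / W
COP = 69.9 / 63.5
COP = 1.101

1.101


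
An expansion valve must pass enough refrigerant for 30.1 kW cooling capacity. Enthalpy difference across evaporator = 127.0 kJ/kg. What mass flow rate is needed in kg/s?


m_dot = Q / dh
m_dot = 30.1 / 127.0
m_dot = 0.237 kg/s

0.237


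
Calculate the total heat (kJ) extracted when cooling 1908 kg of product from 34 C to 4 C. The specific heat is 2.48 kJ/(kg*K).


dT = 34 - (4) = 30 K
Q = m * cp * dT = 1908 * 2.48 * 30
Q = 141955 kJ

141955


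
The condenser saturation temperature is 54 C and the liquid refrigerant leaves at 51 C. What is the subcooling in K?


Subcooling = T_cond - T_liquid
Subcooling = 54 - 51
Subcooling = 3 K

3


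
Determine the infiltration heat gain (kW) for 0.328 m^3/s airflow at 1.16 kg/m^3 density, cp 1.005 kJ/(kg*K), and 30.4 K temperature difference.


Q = V_dot * rho * cp * dT
Q = 0.328 * 1.16 * 1.005 * 30.4
Q = 11.624 kW

11.624


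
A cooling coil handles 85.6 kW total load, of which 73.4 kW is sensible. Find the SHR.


SHR = Q_sensible / Q_total
SHR = 73.4 / 85.6
SHR = 0.857

0.857


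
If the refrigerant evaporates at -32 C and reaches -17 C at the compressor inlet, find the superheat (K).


Superheat = T_suction - T_evap
Superheat = -17 - (-32)
Superheat = 15 K

15


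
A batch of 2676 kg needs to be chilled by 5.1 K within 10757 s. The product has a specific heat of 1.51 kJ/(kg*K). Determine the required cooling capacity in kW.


Q = m * cp * dT / t
Q = 2676 * 1.51 * 5.1 / 10757
Q = 1.916 kW

1.916


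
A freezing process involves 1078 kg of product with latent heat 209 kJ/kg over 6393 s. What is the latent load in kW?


Q_lat = m * h_fg / t
Q_lat = 1078 * 209 / 6393
Q_lat = 35.24 kW

35.24


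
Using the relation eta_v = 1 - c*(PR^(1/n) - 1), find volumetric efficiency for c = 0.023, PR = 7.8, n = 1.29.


PR^(1/n) = 7.8^(1/1.29) = 4.9152567
eta_v = 1 - 0.023 * (4.9152567 - 1)
eta_v = 0.9099

0.9099


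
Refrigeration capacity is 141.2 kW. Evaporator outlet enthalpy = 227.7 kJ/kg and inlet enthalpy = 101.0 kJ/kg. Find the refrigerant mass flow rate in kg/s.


dh = 227.7 - 101.0 = 126.7 kJ/kg
m_dot = Q / dh = 141.2 / 126.7 = 1.1144 kg/s

1.1144


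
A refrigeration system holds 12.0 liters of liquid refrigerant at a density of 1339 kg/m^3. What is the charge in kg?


Charge = V * rho / 1000
Charge = 12.0 * 1339 / 1000
Charge = 16.07 kg

16.07


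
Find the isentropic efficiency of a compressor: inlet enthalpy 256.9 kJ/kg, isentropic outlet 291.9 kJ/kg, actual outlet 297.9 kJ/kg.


dh_ideal = 291.9 - 256.9 = 35.0 kJ/kg
dh_actual = 297.9 - 256.9 = 41.0 kJ/kg
eta_s = dh_ideal / dh_actual = 35.0 / 41.0
eta_s = 0.8537

0.8537


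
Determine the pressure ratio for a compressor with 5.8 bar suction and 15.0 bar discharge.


PR = P_high / P_low
PR = 15.0 / 5.8
PR = 2.586

2.586


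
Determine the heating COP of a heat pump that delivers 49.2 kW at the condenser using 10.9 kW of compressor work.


COP_hp = Q_cond / W
COP_hp = 49.2 / 10.9
COP_hp = 4.514

4.514


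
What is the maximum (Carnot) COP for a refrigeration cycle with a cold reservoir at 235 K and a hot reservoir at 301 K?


dT = 301 - 235 = 66 K
COP_carnot = T_cold / dT = 235 / 66
COP_carnot = 3.561

3.561


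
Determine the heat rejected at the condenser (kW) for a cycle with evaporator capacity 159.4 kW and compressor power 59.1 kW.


Q_cond = Q_evap + W
Q_cond = 159.4 + 59.1
Q_cond = 218.5 kW

218.5


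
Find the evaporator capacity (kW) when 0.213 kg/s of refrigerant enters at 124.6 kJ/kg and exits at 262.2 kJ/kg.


dh = 262.2 - 124.6 = 137.6 kJ/kg
Q_evap = m_dot * dh = 0.213 * 137.6
Q_evap = 29.31 kW

29.31


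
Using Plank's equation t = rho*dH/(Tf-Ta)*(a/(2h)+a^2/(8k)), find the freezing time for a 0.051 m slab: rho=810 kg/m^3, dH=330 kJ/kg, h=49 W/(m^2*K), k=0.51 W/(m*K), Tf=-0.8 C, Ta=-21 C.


dT = -0.8 - (-21) = 20.2 K
term1 = a/(2h) = 0.051/(2*49) = 0.0005204081633
term2 = a^2/(8k) = 0.051^2/(8*0.51) = 0.0006375
t = rho*dH*1000/dT * (term1 + term2)
t = 810*330*1000/20.2 * (0.0005204081633 + 0.0006375)
t = 15322 s

15322


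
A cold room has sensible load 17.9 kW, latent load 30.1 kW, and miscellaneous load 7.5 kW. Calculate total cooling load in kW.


Q_total = Q_s + Q_l + Q_misc
Q_total = 17.9 + 30.1 + 7.5
Q_total = 55.5 kW

55.5


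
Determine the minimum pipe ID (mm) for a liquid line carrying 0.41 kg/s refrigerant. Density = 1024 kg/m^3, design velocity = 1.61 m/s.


A = m_dot / (rho * v) = 0.41 / (1024 * 1.61) = 0.0002486898292 m^2
d = sqrt(4*A/pi) * 1000
d = 17.8 mm

17.8


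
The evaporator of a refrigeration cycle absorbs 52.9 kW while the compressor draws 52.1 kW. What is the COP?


COP = Q_evap / W
COP = 52.9 / 52.1
COP = 1.015

1.015


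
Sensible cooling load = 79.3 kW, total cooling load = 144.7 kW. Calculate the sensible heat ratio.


SHR = Q_sensible / Q_total
SHR = 79.3 / 144.7
SHR = 0.548

0.548


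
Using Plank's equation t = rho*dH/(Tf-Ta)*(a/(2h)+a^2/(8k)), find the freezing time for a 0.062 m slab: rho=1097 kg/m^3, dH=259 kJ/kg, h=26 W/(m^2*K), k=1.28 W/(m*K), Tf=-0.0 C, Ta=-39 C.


dT = -0.0 - (-39) = 39.0 K
term1 = a/(2h) = 0.062/(2*26) = 0.001192307692
term2 = a^2/(8k) = 0.062^2/(8*1.28) = 0.000375390625
t = rho*dH*1000/dT * (term1 + term2)
t = 1097*259*1000/39.0 * (0.001192307692 + 0.000375390625)
t = 11421 s

11421
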